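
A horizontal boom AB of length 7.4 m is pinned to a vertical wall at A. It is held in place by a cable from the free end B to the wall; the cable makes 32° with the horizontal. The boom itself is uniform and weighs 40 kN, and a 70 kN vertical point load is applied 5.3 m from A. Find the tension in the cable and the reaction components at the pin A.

ΣM about A: T·sin32°·7.4 − 40·3.7 − 70·5.3 = 0 → T = 519/(7.4·0.529919) = 132.351 ≈ 132.4 kN.
ΣF_x = 0: A_x − T·cos32° = 0 → A_x = 132.351 × 0.848048 = 112.2 kN.
ΣF_y = 0: A_y + T·sin32° − 40 − 70 = 0 → A_y = 110 − 132.351 × 0.529919 = 39.86 kN.

T = 132.4 kN, A_x = 112.2 kN, A_y = 39.86 kN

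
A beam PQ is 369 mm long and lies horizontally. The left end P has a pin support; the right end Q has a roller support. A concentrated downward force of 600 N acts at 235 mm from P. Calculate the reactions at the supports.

Taking moments about P: Q_y·369 − 600·235 = 0 → Q_y = 141000/369 = 382.114 ≈ 382.1 N.
ΣF_y = 0: P_y + 382.114 − 600 = 0 → P_y = 217.9 N.
ΣF_x = 0: no horizontal applied forces, so P_x = 0.

P_x = 0, P_y = 217.9 N, Q_y = 382.1 N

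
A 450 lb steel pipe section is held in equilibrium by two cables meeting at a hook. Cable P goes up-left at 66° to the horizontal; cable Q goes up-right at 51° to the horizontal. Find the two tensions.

T_P = 317.8 lb, T_Q = 205.4 lb

ΣF_x = 0: −T_P·cos66° + T_Q·cos51° = 0 → T_Q = 0.646311·T_P.
ΣF_y = 0: T_P·sin66° + T_Q·sin51° = 450.
Substitute: T_P·(0.913545 + 0.646311·0.777146) = 450 → T_P = 317.836 ≈ 317.8 lb.
Then T_Q = 0.646311 × 317.836 = 205.4 lb.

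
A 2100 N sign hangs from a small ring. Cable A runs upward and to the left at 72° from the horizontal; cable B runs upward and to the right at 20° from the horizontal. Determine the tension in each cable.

T_A = 1975 N, T_B = 649.3 N

ΣF_x = 0: −T_A·cos72° + T_B·cos20° = 0 → T_B = 0.328849·T_A.
ΣF_y = 0: T_A·sin72° + T_B·sin20° = 2100.
Substitute: T_A·(0.951057 + 0.328849·0.34202) = 2100 → T_A = 1974.56 ≈ 1975 N.
Then T_B = 0.328849 × 1974.56 = 649.3 N.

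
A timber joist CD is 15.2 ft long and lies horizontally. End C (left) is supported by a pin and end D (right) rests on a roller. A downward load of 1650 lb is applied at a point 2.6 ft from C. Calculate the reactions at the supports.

Taking moments about C: D_y·15.2 − 1650·2.6 = 0 → D_y = 4290/15.2 = 282.237 ≈ 282.2 lb.
ΣF_y = 0: C_y + 282.237 − 1650 = 0 → C_y = 1368 lb.
ΣF_x = 0: no horizontal applied forces, so C_x = 0.

C_x = 0, C_y = 1368 lb, D_y = 282.2 lb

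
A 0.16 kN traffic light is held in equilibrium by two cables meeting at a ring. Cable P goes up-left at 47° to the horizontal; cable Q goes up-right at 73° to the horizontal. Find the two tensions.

ΣF_x = 0: −T_P·cos47° + T_Q·cos73° = 0 → T_Q = 2.33264·T_P.
ΣF_y = 0: T_P·sin47° + T_Q·sin73° = 0.16.
Substitute: T_P·(0.731354 + 2.33264·0.956305) = 0.16 → T_P = 0.0540163 ≈ 0.05402 kN.
Then T_Q = 2.33264 × 0.0540163 = 0.1260 kN.

T_P = 0.05402 kN, T_Q = 0.1260 kN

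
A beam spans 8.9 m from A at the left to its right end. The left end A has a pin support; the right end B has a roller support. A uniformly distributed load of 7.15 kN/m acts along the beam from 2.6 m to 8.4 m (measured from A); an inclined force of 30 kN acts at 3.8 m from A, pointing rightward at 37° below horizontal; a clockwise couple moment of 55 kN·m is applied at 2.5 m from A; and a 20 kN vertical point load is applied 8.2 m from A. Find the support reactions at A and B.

Resultant of the distributed load: 7.15 × 5.8 = 41.47 kN at 5.5 m from A.
Moments about A: B_y·8.9 − (7.15·5.8)·5.5 − 30·sin37°·3.8 − 55 − 20·8.2 = 0 → B_y = 515.692/8.9 = 57.9429 ≈ 57.94 kN.
ΣF_y = 0: A_y + 57.9429 − 7.15·5.8 − 30·sin37° − 20 = 0 → A_y = 21.58 kN.
ΣF_x = 0: A_x + 30·cos37° = 0 → A_x = -23.96 kN.

A_x = -23.96 kN, A_y = 21.58 kN, B_y = 57.94 kN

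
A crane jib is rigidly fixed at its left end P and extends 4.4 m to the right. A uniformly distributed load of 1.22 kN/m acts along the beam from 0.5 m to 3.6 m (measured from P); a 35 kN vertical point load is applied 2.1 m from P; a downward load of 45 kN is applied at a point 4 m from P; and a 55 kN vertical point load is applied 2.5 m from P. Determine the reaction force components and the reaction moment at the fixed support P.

Resultant of the distributed load: 1.22 × 3.1 = 3.782 kN at 2.05 m from P.
ΣF_x = 0: P_x = 0.
ΣF_y = 0: P_y − 1.22·3.1 − 35 − 45 − 55 = 0 → P_y = 138.8 kN.
ΣM about P: M_P − (1.22·3.1)·2.05 − 35·2.1 − 45·4 − 55·2.5 = 0 → M_P = 398.8 kN·m.

P_x = 0, P_y = 138.8 kN, M_P = 398.8 kN·m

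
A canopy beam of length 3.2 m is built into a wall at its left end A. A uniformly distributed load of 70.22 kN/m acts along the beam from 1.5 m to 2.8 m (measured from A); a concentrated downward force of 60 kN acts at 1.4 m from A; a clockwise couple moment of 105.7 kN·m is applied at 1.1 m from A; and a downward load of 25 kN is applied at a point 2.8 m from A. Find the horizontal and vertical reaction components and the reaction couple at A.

A_x = 0, A_y = 176.3 kN, M_A = 456.0 kN·m

Resultant of the distributed load: 70.22 × 1.3 = 91.286 kN at 2.15 m from A.
ΣF_x = 0: A_x = 0.
ΣF_y = 0: A_y − 70.22·1.3 − 60 − 25 = 0 → A_y = 176.3 kN.
ΣM about A: M_A − (70.22·1.3)·2.15 − 60·1.4 − 105.7 − 25·2.8 = 0 → M_A = 456.0 kN·m.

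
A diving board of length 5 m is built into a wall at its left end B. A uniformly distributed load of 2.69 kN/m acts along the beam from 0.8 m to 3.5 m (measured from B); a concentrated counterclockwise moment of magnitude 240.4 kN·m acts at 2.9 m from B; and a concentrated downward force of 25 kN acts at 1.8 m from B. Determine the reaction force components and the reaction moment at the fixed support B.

B_x = 0, B_y = 32.26 kN, M_B = -179.8 kN·m

Resultant of the distributed load: 2.69 × 2.7 = 7.263 kN at 2.15 m from B.
ΣF_x = 0: B_x = 0.
ΣF_y = 0: B_y − 2.69·2.7 − 25 = 0 → B_y = 32.26 kN.
ΣM about B: M_B − (2.69·2.7)·2.15 + 240.4 − 25·1.8 = 0 → M_B = -179.8 kN·m.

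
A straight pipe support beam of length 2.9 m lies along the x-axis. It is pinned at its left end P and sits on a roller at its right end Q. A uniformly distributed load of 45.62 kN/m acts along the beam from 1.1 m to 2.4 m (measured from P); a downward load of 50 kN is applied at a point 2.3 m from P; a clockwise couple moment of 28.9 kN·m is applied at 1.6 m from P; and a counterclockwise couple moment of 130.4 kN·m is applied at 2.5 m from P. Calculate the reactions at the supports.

Resultant of the distributed load: 45.62 × 1.3 = 59.306 kN at 1.75 m from P.
ΣM about P: Q_y·2.9 − (45.62·1.3)·1.75 − 50·2.3 − 28.9 + 130.4 = 0 → Q_y = 117.2855/2.9 = 40.4433 ≈ 40.44 kN.
ΣF_y = 0: P_y + 40.4433 − 45.62·1.3 − 50 = 0 → P_y = 68.86 kN.
ΣF_x = 0: no horizontal applied forces, so P_x = 0.

P_x = 0, P_y = 68.86 kN, Q_y = 40.44 kN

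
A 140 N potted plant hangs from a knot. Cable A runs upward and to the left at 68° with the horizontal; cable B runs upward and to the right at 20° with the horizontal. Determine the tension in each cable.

ΣF_x = 0: −T_A·cos68° + T_B·cos20° = 0 → T_B = 0.398648·T_A.
ΣF_y = 0: T_A·sin68° + T_B·sin20° = 140.
Substitute: T_A·(0.927184 + 0.398648·0.34202) = 140 → T_A = 131.637 ≈ 131.6 N.
Then T_B = 0.398648 × 131.637 = 52.48 N.

T_A = 131.6 N, T_B = 52.48 N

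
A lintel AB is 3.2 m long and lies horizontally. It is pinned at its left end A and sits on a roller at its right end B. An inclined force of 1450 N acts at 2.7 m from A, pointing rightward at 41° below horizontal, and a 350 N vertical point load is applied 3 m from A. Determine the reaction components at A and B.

A_x = -1094 N, A_y = 170.5 N, B_y = 1131 N

ΣM about A: B_y·3.2 − 1450·sin41°·2.7 − 350·3 = 0 → B_y = 3618.47/3.2 = 1130.77 ≈ 1131 N.
ΣF_y = 0: A_y + 1130.77 − 1450·sin41° − 350 = 0 → A_y = 170.5 N.
ΣF_x = 0: A_x + 1450·cos41° = 0 → A_x = -1094 N.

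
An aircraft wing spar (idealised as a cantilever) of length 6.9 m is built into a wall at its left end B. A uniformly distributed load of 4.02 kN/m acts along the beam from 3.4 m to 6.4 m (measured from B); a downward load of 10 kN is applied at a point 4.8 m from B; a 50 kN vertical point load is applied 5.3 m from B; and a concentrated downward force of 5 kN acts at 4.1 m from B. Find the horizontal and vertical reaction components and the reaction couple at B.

Resultant of the distributed load: 4.02 × 3 = 12.06 kN at 4.9 m from B.
ΣF_x = 0: B_x = 0.
ΣF_y = 0: B_y − 4.02·3 − 10 − 50 − 5 = 0 → B_y = 77.06 kN.
ΣM about B: M_B − (4.02·3)·4.9 − 10·4.8 − 50·5.3 − 5·4.1 = 0 → M_B = 392.6 kN·m.

B_x = 0, B_y = 77.06 kN, M_B = 392.6 kN·m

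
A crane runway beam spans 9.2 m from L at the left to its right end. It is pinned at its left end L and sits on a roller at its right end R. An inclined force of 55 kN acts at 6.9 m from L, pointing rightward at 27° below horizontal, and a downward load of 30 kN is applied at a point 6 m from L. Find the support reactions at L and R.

L_x = -49.01 kN, L_y = 16.68 kN, R_y = 38.29 kN

Taking moments about L: R_y·9.2 − 55·sin27°·6.9 − 30·6 = 0 → R_y = 352.289/9.2 = 38.2923 ≈ 38.29 kN.
ΣF_y = 0: L_y + 38.2923 − 55·sin27° − 30 = 0 → L_y = 16.68 kN.
ΣF_x = 0: L_x + 55·cos27° = 0 → L_x = -49.01 kN.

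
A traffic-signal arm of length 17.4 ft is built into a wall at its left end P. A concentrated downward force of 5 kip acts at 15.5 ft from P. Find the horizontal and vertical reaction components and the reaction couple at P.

P_x = 0, P_y = 5.000 kip, M_P = 77.50 kip·ft

ΣF_x = 0: P_x = 0.
ΣF_y = 0: P_y − 5 = 0 → P_y = 5.000 kip.
ΣM about P: M_P − 5·15.5 = 0 → M_P = 77.50 kip·ft.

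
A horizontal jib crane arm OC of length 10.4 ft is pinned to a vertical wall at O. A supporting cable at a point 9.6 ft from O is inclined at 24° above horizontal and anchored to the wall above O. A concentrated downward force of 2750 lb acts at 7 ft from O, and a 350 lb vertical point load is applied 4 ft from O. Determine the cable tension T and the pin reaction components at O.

T = 5289 lb, O_x = 4831 lb, O_y = 949.0 lb

ΣM about O: T·sin24°·9.6 − 2750·7 − 350·4 = 0 → T = 20650/(9.6·0.406737) = 5288.53 ≈ 5289 lb.
ΣF_x = 0: O_x − T·cos24° = 0 → O_x = 5288.53 × 0.913545 = 4831 lb.
ΣF_y = 0: O_y + T·sin24° − 2750 − 350 = 0 → O_y = 3100 − 5288.53 × 0.406737 = 949.0 lb.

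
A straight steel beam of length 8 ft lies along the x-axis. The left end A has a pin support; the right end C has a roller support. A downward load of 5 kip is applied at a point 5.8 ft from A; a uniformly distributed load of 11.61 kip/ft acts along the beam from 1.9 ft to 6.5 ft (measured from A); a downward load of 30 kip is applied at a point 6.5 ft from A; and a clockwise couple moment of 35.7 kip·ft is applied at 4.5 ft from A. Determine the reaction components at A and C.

Resultant of the distributed load: 11.61 × 4.6 = 53.406 kip at 4.2 ft from A.
ΣM about A: C_y·8 − 5·5.8 − (11.61·4.6)·4.2 − 30·6.5 − 35.7 = 0 → C_y = 484.0052/8 = 60.5007 ≈ 60.50 kip.
ΣF_y = 0: A_y + 60.5007 − 5 − 11.61·4.6 − 30 = 0 → A_y = 27.91 kip.
ΣF_x = 0: no horizontal applied forces, so A_x = 0.

A_x = 0, A_y = 27.91 kip, C_y = 60.50 kip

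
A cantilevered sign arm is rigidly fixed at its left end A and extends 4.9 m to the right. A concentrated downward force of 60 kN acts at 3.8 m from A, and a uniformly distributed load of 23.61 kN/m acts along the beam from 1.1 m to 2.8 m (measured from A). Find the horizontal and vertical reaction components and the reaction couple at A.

A_x = 0, A_y = 100.1 kN, M_A = 306.3 kN·m

Resultant of the distributed load: 23.61 × 1.7 = 40.137 kN at 1.95 m from A.
ΣF_x = 0: A_x = 0.
ΣF_y = 0: A_y − 60 − 23.61·1.7 = 0 → A_y = 100.1 kN.
ΣM about A: M_A − 60·3.8 − (23.61·1.7)·1.95 = 0 → M_A = 306.3 kN·m.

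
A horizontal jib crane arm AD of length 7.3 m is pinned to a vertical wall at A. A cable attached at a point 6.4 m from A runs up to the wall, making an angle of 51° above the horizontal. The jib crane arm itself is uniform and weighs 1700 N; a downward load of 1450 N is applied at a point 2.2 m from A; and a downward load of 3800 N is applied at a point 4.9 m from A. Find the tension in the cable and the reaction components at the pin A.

ΣM about A: T·sin51°·6.4 − 1700·3.65 − 1450·2.2 − 3800·4.9 = 0 → T = 28015/(6.4·0.777146) = 5632.59 ≈ 5633 N.
ΣF_x = 0: A_x − T·cos51° = 0 → A_x = 5632.59 × 0.62932 = 3545 N.
ΣF_y = 0: A_y + T·sin51° − 1700 − 1450 − 3800 = 0 → A_y = 6950 − 5632.59 × 0.777146 = 2573 N.

T = 5633 N, A_x = 3545 N, A_y = 2573 N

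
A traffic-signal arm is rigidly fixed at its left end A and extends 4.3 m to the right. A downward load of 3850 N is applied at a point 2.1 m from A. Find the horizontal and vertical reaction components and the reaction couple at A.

ΣF_x = 0: A_x = 0.
ΣF_y = 0: A_y − 3850 = 0 → A_y = 3850 N.
ΣM about A: M_A − 3850·2.1 = 0 → M_A = 8085 N·m.

A_x = 0, A_y = 3850 N, M_A = 8085 N·m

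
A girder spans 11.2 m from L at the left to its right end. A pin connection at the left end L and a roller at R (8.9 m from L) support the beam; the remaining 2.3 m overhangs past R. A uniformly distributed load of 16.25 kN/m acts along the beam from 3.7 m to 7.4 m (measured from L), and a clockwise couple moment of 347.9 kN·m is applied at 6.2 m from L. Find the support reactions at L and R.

L_x = 0, L_y = -16.46 kN, R_y = 76.58 kN

Resultant of the distributed load: 16.25 × 3.7 = 60.125 kN at 5.55 m from L.
Moments about L: R_y·8.9 − (16.25·3.7)·5.55 − 347.9 = 0 → R_y = 681.59375/8.9 = 76.5836 ≈ 76.58 kN.
ΣF_y = 0: L_y + 76.5836 − 16.25·3.7 = 0 → L_y = -16.46 kN.
ΣF_x = 0: no horizontal applied forces, so L_x = 0.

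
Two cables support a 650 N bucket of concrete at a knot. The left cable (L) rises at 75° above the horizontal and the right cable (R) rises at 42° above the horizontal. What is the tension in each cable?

T_L = 542.1 N, T_R = 188.8 N

ΣF_x = 0: −T_L·cos75° + T_R·cos42° = 0 → T_R = 0.348275·T_L.
ΣF_y = 0: T_L·sin75° + T_R·sin42° = 650.
Substitute: T_L·(0.965926 + 0.348275·0.669131) = 650 → T_L = 542.133 ≈ 542.1 N.
Then T_R = 0.348275 × 542.133 = 188.8 N.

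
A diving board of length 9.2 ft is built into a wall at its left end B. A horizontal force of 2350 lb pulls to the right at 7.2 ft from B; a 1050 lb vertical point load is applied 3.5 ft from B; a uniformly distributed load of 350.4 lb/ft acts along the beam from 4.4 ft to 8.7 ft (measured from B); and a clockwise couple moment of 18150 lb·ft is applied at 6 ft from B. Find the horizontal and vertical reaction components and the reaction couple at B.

B_x = -2350 lb, B_y = 2557 lb, M_B = 31690 lb·ft

Resultant of the distributed load: 350.4 × 4.3 = 1506.72 lb at 6.55 ft from B.
ΣF_x = 0: B_x + 2350 = 0 → B_x = -2350 lb.
ΣF_y = 0: B_y − 1050 − 350.4·4.3 = 0 → B_y = 2557 lb.
ΣM about B: M_B − 1050·3.5 − (350.4·4.3)·6.55 − 18150 = 0 → M_B = 31690 lb·ft.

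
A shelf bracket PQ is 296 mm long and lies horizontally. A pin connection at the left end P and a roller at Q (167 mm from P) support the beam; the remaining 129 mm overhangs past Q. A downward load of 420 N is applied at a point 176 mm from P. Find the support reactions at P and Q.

P_x = 0, P_y = -22.63 N, Q_y = 442.6 N

ΣM about P: Q_y·167 − 420·176 = 0 → Q_y = 73920/167 = 442.635 ≈ 442.6 N.
ΣF_y = 0: P_y + 442.635 − 420 = 0 → P_y = -22.63 N.
ΣF_x = 0: no horizontal applied forces, so P_x = 0.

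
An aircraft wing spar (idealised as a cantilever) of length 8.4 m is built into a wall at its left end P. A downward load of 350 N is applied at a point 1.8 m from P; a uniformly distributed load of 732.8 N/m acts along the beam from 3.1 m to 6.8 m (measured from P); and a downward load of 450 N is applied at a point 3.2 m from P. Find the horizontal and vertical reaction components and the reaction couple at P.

P_x = 0, P_y = 3511 N, M_P = 15490 N·m

Resultant of the distributed load: 732.8 × 3.7 = 2711.36 N at 4.95 m from P.
ΣF_x = 0: P_x = 0.
ΣF_y = 0: P_y − 350 − 732.8·3.7 − 450 = 0 → P_y = 3511 N.
ΣM about P: M_P − 350·1.8 − (732.8·3.7)·4.95 − 450·3.2 = 0 → M_P = 15490 N·m.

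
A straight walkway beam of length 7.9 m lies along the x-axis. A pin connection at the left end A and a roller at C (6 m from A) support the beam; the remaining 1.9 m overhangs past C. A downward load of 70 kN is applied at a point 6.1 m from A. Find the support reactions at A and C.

A_x = 0, A_y = -1.167 kN, C_y = 71.17 kN

ΣM about A: C_y·6 − 70·6.1 = 0 → C_y = 427/6 = 71.1667 ≈ 71.17 kN.
ΣF_y = 0: A_y + 71.1667 − 70 = 0 → A_y = -1.167 kN.
ΣF_x = 0: no horizontal applied forces, so A_x = 0.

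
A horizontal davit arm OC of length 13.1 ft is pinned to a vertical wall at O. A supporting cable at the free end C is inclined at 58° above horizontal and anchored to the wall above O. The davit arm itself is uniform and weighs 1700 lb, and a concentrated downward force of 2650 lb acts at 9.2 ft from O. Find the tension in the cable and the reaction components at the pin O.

ΣM about O: T·sin58°·13.1 − 1700·6.55 − 2650·9.2 = 0 → T = 35515/(13.1·0.848048) = 3196.83 ≈ 3197 lb.
ΣF_x = 0: O_x − T·cos58° = 0 → O_x = 3196.83 × 0.529919 = 1694 lb.
ΣF_y = 0: O_y + T·sin58° − 1700 − 2650 = 0 → O_y = 4350 − 3196.83 × 0.848048 = 1639 lb.

T = 3197 lb, O_x = 1694 lb, O_y = 1639 lb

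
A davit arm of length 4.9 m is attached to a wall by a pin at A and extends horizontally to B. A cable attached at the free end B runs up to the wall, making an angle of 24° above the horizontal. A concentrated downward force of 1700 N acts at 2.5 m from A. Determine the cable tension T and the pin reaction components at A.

T = 2132 N, A_x = 1948 N, A_y = 832.7 N

ΣM about A: T·sin24°·4.9 − 1700·2.5 = 0 → T = 4250/(4.9·0.406737) = 2132.45 ≈ 2132 N.
ΣF_x = 0: A_x − T·cos24° = 0 → A_x = 2132.45 × 0.913545 = 1948 N.
ΣF_y = 0: A_y + T·sin24° − 1700 = 0 → A_y = 1700 − 2132.45 × 0.406737 = 832.7 N.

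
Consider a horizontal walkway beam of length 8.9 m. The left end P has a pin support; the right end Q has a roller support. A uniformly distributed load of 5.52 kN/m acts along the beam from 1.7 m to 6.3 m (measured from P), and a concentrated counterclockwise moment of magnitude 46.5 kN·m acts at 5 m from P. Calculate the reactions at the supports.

Resultant of the distributed load: 5.52 × 4.6 = 25.392 kN at 4 m from P.
ΣM about P: Q_y·8.9 − (5.52·4.6)·4 + 46.5 = 0 → Q_y = 55.068/8.9 = 6.18742 ≈ 6.187 kN.
ΣF_y = 0: P_y + 6.18742 − 5.52·4.6 = 0 → P_y = 19.20 kN.
ΣF_x = 0: no horizontal applied forces, so P_x = 0.

P_x = 0, P_y = 19.20 kN, Q_y = 6.187 kN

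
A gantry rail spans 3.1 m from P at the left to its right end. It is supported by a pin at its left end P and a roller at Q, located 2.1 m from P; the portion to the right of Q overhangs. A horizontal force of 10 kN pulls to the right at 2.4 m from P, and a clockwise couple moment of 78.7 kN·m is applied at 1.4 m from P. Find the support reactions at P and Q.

Taking moments about P: Q_y·2.1 − 78.7 = 0 → Q_y = 78.7/2.1 = 37.4762 ≈ 37.48 kN.
ΣF_y = 0: P_y + 37.4762  = 0 → P_y = -37.48 kN.
ΣF_x = 0: P_x + 10 = 0 → P_x = -10.00 kN.

P_x = -10.00 kN, P_y = -37.48 kN, Q_y = 37.48 kN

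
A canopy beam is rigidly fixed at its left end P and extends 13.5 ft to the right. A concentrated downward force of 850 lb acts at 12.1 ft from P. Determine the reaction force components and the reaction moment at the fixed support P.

ΣF_x = 0: P_x = 0.
ΣF_y = 0: P_y − 850 = 0 → P_y = 850.0 lb.
ΣM about P: M_P − 850·12.1 = 0 → M_P = 10280 lb·ft.

P_x = 0, P_y = 850.0 lb, M_P = 10280 lb·ft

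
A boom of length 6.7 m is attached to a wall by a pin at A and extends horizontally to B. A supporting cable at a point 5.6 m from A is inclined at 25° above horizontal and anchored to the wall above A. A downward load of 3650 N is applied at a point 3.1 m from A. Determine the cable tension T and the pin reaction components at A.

T = 4781 N, A_x = 4333 N, A_y = 1629 N

ΣM about A: T·sin25°·5.6 − 3650·3.1 = 0 → T = 11315/(5.6·0.422618) = 4781 N.
ΣF_x = 0: A_x − T·cos25° = 0 → A_x = 4781 × 0.906308 = 4333 N.
ΣF_y = 0: A_y + T·sin25° − 3650 = 0 → A_y = 3650 − 4781 × 0.422618 = 1629 N.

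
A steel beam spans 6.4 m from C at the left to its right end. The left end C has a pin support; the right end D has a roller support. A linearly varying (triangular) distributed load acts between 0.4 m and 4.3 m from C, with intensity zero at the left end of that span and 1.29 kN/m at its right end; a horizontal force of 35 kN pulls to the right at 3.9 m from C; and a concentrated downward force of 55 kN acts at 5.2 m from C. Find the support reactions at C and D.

C_x = -35.00 kN, C_y = 11.65 kN, D_y = 45.87 kN

Resultant of the triangular load: ½ × 1.29 × 3.9 = 2.5155 kN, acting at 3 m from C (one-third of the span from the peak).
Taking moments about C: D_y·6.4 − (½·1.29·3.9)·3 − 55·5.2 = 0 → D_y = 293.5465/6.4 = 45.8666 ≈ 45.87 kN.
ΣF_y = 0: C_y + 45.8666 − ½·1.29·3.9 − 55 = 0 → C_y = 11.65 kN.
ΣF_x = 0: C_x + 35 = 0 → C_x = -35.00 kN.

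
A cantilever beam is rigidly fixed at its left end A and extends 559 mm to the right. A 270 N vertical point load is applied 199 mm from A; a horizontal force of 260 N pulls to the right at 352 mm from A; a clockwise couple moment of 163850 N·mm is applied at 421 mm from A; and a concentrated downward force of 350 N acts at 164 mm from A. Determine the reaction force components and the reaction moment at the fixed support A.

A_x = -260.0 N, A_y = 620.0 N, M_A = 275000 N·mm

ΣF_x = 0: A_x + 260 = 0 → A_x = -260.0 N.
ΣF_y = 0: A_y − 270 − 350 = 0 → A_y = 620.0 N.
ΣM about A: M_A − 270·199 − 163850 − 350·164 = 0 → M_A = 275000 N·mm.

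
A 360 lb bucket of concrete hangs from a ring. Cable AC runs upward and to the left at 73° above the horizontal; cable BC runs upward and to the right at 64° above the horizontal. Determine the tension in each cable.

T_AC = 231.4 lb, T_BC = 154.3 lb

ΣF_x = 0: −T_AC·cos73° + T_BC·cos64° = 0 → T_BC = 0.66695·T_AC.
ΣF_y = 0: T_AC·sin73° + T_BC·sin64° = 360.
Substitute: T_AC·(0.956305 + 0.66695·0.898794) = 360 → T_AC = 231.399 ≈ 231.4 lb.
Then T_BC = 0.66695 × 231.399 = 154.3 lb.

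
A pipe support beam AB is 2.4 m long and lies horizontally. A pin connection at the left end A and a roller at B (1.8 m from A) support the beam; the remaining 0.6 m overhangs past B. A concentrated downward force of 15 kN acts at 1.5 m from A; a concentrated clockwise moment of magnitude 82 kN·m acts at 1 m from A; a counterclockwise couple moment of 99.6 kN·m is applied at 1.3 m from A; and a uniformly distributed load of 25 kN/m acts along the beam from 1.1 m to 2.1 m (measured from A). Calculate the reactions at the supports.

A_x = 0, A_y = 15.06 kN, B_y = 24.94 kN

Resultant of the distributed load: 25 × 1 = 25 kN at 1.6 m from A.
Moments about A: B_y·1.8 − 15·1.5 − 82 + 99.6 − (25·1)·1.6 = 0 → B_y = 44.9/1.8 = 24.9444 ≈ 24.94 kN.
ΣF_y = 0: A_y + 24.9444 − 15 − 25·1 = 0 → A_y = 15.06 kN.
ΣF_x = 0: no horizontal applied forces, so A_x = 0.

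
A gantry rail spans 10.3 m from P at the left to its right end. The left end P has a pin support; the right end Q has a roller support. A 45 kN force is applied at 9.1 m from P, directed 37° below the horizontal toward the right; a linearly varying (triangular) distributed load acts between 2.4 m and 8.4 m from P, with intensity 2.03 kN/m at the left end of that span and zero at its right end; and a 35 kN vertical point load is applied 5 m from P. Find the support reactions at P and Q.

Resultant of the triangular load: ½ × 2.03 × 6 = 6.09 kN, acting at 4.4 m from P (one-third of the span from the peak).
Taking moments about P: Q_y·10.3 − 45·sin37°·9.1 − (½·2.03·6)·4.4 − 35·5 = 0 → Q_y = 448.239/10.3 = 43.5183 ≈ 43.52 kN.
ΣF_y = 0: P_y + 43.5183 − 45·sin37° − ½·2.03·6 − 35 = 0 → P_y = 24.65 kN.
ΣF_x = 0: P_x + 45·cos37° = 0 → P_x = -35.94 kN.

P_x = -35.94 kN, P_y = 24.65 kN, Q_y = 43.52 kN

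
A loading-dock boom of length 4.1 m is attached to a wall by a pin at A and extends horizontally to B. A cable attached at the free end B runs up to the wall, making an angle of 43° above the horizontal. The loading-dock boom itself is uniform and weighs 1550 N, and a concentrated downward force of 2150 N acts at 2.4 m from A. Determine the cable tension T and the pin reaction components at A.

ΣM about A: T·sin43°·4.1 − 1550·2.05 − 2150·2.4 = 0 → T = 8337.5/(4.1·0.681998) = 2981.73 ≈ 2982 N.
ΣF_x = 0: A_x − T·cos43° = 0 → A_x = 2981.73 × 0.731354 = 2181 N.
ΣF_y = 0: A_y + T·sin43° − 1550 − 2150 = 0 → A_y = 3700 − 2981.73 × 0.681998 = 1666 N.

T = 2982 N, A_x = 2181 N, A_y = 1666 N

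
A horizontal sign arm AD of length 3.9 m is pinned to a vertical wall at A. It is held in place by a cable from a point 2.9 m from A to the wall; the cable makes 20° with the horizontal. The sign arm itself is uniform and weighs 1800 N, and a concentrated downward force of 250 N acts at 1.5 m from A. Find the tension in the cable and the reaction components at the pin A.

ΣM about A: T·sin20°·2.9 − 1800·1.95 − 250·1.5 = 0 → T = 3885/(2.9·0.34202) = 3916.89 ≈ 3917 N.
ΣF_x = 0: A_x − T·cos20° = 0 → A_x = 3916.89 × 0.939693 = 3681 N.
ΣF_y = 0: A_y + T·sin20° − 1800 − 250 = 0 → A_y = 2050 − 3916.89 × 0.34202 = 710.3 N.

T = 3917 N, A_x = 3681 N, A_y = 710.3 N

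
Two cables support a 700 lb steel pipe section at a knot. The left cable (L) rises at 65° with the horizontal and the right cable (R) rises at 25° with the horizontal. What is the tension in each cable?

T_L = 634.4 lb, T_R = 295.8 lb

ΣF_x = 0: −T_L·cos65° + T_R·cos25° = 0 → T_R = 0.466308·T_L.
ΣF_y = 0: T_L·sin65° + T_R·sin25° = 700.
Substitute: T_L·(0.906308 + 0.466308·0.422618) = 700 → T_L = 634.415 ≈ 634.4 lb.
Then T_R = 0.466308 × 634.415 = 295.8 lb.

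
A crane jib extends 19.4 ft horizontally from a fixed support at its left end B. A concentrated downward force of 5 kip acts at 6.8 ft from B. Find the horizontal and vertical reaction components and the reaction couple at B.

B_x = 0, B_y = 5.000 kip, M_B = 34.00 kip·ft

ΣF_x = 0: B_x = 0.
ΣF_y = 0: B_y − 5 = 0 → B_y = 5.000 kip.
ΣM about B: M_B − 5·6.8 = 0 → M_B = 34.00 kip·ft.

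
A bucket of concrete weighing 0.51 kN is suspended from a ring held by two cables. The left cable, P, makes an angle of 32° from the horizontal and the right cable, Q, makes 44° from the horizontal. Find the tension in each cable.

T_P = 0.3781 kN, T_Q = 0.4457 kN

ΣF_x = 0: −T_P·cos32° + T_Q·cos44° = 0 → T_Q = 1.17893·T_P.
ΣF_y = 0: T_P·sin32° + T_Q·sin44° = 0.51.
Substitute: T_P·(0.529919 + 1.17893·0.694658) = 0.51 → T_P = 0.378094 ≈ 0.3781 kN.
Then T_Q = 1.17893 × 0.378094 = 0.4457 kN.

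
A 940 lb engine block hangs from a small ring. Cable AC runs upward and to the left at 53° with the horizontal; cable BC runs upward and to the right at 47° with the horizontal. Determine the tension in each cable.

ΣF_x = 0: −T_AC·cos53° + T_BC·cos47° = 0 → T_BC = 0.882429·T_AC.
ΣF_y = 0: T_AC·sin53° + T_BC·sin47° = 940.
Substitute: T_AC·(0.798636 + 0.882429·0.731354) = 940 → T_AC = 650.968 ≈ 651.0 lb.
Then T_BC = 0.882429 × 650.968 = 574.4 lb.

T_AC = 651.0 lb, T_BC = 574.4 lb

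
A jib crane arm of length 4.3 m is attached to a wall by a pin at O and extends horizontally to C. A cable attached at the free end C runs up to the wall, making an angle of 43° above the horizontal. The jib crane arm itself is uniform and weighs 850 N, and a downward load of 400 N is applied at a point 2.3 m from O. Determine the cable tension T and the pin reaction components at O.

T = 936.9 N, O_x = 685.2 N, O_y = 611.0 N

ΣM about O: T·sin43°·4.3 − 850·2.15 − 400·2.3 = 0 → T = 2747.5/(4.3·0.681998) = 936.885 ≈ 936.9 N.
ΣF_x = 0: O_x − T·cos43° = 0 → O_x = 936.885 × 0.731354 = 685.2 N.
ΣF_y = 0: O_y + T·sin43° − 850 − 400 = 0 → O_y = 1250 − 936.885 × 0.681998 = 611.0 N.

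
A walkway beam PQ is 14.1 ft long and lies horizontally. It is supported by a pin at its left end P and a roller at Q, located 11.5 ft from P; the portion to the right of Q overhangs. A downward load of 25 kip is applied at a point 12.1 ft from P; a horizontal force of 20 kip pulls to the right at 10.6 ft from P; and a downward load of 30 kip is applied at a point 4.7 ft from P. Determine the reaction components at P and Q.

P_x = -20.00 kip, P_y = 16.43 kip, Q_y = 38.57 kip

Taking moments about P: Q_y·11.5 − 25·12.1 − 30·4.7 = 0 → Q_y = 443.5/11.5 = 38.5652 ≈ 38.57 kip.
ΣF_y = 0: P_y + 38.5652 − 25 − 30 = 0 → P_y = 16.43 kip.
ΣF_x = 0: P_x + 20 = 0 → P_x = -20.00 kip.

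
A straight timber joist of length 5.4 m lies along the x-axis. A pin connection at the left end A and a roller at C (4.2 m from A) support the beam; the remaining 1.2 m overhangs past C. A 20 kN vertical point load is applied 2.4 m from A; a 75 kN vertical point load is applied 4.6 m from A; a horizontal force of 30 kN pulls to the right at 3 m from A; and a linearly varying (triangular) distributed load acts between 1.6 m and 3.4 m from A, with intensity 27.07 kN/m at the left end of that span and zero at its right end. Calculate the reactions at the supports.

A_x = -30.00 kN, A_y = 13.03 kN, C_y = 106.3 kN

Resultant of the triangular load: ½ × 27.07 × 1.8 = 24.363 kN, acting at 2.2 m from A (one-third of the span from the peak).
Moments about A: C_y·4.2 − 20·2.4 − 75·4.6 − (½·27.07·1.8)·2.2 = 0 → C_y = 446.5986/4.2 = 106.333 ≈ 106.3 kN.
ΣF_y = 0: A_y + 106.333 − 20 − 75 − ½·27.07·1.8 = 0 → A_y = 13.03 kN.
ΣF_x = 0: A_x + 30 = 0 → A_x = -30.00 kN.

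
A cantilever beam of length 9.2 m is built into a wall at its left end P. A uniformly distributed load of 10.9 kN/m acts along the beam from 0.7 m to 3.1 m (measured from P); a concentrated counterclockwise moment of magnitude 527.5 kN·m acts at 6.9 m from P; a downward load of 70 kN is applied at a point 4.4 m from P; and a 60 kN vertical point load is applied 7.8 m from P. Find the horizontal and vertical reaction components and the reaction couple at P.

P_x = 0, P_y = 156.2 kN, M_P = 298.2 kN·m

Resultant of the distributed load: 10.9 × 2.4 = 26.16 kN at 1.9 m from P.
ΣF_x = 0: P_x = 0.
ΣF_y = 0: P_y − 10.9·2.4 − 70 − 60 = 0 → P_y = 156.2 kN.
ΣM about P: M_P − (10.9·2.4)·1.9 + 527.5 − 70·4.4 − 60·7.8 = 0 → M_P = 298.2 kN·m.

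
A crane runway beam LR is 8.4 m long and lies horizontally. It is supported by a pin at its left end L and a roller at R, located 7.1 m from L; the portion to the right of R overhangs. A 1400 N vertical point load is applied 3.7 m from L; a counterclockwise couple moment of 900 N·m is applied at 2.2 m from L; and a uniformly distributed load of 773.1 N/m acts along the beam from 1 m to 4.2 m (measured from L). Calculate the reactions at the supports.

Resultant of the distributed load: 773.1 × 3.2 = 2473.92 N at 2.6 m from L.
Taking moments about L: R_y·7.1 − 1400·3.7 + 900 − (773.1·3.2)·2.6 = 0 → R_y = 10712.192/7.1 = 1508.76 ≈ 1509 N.
ΣF_y = 0: L_y + 1508.76 − 1400 − 773.1·3.2 = 0 → L_y = 2365 N.
ΣF_x = 0: no horizontal applied forces, so L_x = 0.

L_x = 0, L_y = 2365 N, R_y = 1509 N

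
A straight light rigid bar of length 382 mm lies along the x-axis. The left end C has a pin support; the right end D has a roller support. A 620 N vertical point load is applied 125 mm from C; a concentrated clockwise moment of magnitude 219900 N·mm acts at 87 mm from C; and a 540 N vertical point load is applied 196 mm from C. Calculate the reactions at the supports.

Moments about C: D_y·382 − 620·125 − 219900 − 540·196 = 0 → D_y = 403240/382 = 1055.6 ≈ 1056 N.
ΣF_y = 0: C_y + 1055.6 − 620 − 540 = 0 → C_y = 104.4 N.
ΣF_x = 0: no horizontal applied forces, so C_x = 0.

C_x = 0, C_y = 104.4 N, D_y = 1056 N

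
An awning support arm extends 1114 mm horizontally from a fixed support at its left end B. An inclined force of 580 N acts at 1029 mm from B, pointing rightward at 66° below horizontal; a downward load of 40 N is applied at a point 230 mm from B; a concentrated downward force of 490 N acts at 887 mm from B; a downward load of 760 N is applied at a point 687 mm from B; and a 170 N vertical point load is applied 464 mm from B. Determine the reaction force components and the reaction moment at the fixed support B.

ΣF_x = 0: B_x + 580·cos66° = 0 → B_x = -235.9 N.
ΣF_y = 0: B_y − 580·sin66° − 40 − 490 − 760 − 170 = 0 → B_y = 1990 N.
ΣM about B: M_B − 580·sin66°·1029 − 40·230 − 490·887 − 760·687 − 170·464 = 0 → M_B = 1590000 N·mm.

B_x = -235.9 N, B_y = 1990 N, M_B = 1590000 N·mm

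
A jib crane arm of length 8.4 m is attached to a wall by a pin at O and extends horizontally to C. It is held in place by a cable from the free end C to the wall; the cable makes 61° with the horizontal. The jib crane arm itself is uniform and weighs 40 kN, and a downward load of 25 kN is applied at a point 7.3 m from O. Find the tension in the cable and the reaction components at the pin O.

T = 47.71 kN, O_x = 23.13 kN, O_y = 23.27 kN

ΣM about O: T·sin61°·8.4 − 40·4.2 − 25·7.3 = 0 → T = 350.5/(8.4·0.87462) = 47.7078 ≈ 47.71 kN.
ΣF_x = 0: O_x − T·cos61° = 0 → O_x = 47.7078 × 0.48481 = 23.13 kN.
ΣF_y = 0: O_y + T·sin61° − 40 − 25 = 0 → O_y = 65 − 47.7078 × 0.87462 = 23.27 kN.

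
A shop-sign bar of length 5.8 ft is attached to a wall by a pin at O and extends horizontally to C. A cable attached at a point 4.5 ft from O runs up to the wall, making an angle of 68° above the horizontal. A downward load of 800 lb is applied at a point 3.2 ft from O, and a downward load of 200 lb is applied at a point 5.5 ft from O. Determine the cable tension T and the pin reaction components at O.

ΣM about O: T·sin68°·4.5 − 800·3.2 − 200·5.5 = 0 → T = 3660/(4.5·0.927184) = 877.208 ≈ 877.2 lb.
ΣF_x = 0: O_x − T·cos68° = 0 → O_x = 877.208 × 0.374607 = 328.6 lb.
ΣF_y = 0: O_y + T·sin68° − 800 − 200 = 0 → O_y = 1000 − 877.208 × 0.927184 = 186.7 lb.

T = 877.2 lb, O_x = 328.6 lb, O_y = 186.7 lb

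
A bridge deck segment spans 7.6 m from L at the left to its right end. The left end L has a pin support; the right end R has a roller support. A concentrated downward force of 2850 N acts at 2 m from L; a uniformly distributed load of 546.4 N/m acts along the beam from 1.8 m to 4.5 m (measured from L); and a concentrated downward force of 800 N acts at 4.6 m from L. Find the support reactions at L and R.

Resultant of the distributed load: 546.4 × 2.7 = 1475.28 N at 3.15 m from L.
ΣM about L: R_y·7.6 − 2850·2 − (546.4·2.7)·3.15 − 800·4.6 = 0 → R_y = 14027.132/7.6 = 1845.68 ≈ 1846 N.
ΣF_y = 0: L_y + 1845.68 − 2850 − 546.4·2.7 − 800 = 0 → L_y = 3280 N.
ΣF_x = 0: no horizontal applied forces, so L_x = 0.

L_x = 0, L_y = 3280 N, R_y = 1846 N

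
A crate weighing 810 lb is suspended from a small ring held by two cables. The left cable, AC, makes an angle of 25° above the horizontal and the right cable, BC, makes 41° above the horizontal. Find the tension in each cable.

T_AC = 669.2 lb, T_BC = 803.6 lb

ΣF_x = 0: −T_AC·cos25° + T_BC·cos41° = 0 → T_BC = 1.20087·T_AC.
ΣF_y = 0: T_AC·sin25° + T_BC·sin41° = 810.
Substitute: T_AC·(0.422618 + 1.20087·0.656059) = 810 → T_AC = 669.167 ≈ 669.2 lb.
Then T_BC = 1.20087 × 669.167 = 803.6 lb.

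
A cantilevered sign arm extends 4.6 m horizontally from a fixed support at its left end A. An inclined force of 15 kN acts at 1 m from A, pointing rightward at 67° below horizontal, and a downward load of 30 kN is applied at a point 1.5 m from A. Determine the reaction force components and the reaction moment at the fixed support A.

A_x = -5.861 kN, A_y = 43.81 kN, M_A = 58.81 kN·m

ΣF_x = 0: A_x + 15·cos67° = 0 → A_x = -5.861 kN.
ΣF_y = 0: A_y − 15·sin67° − 30 = 0 → A_y = 43.81 kN.
ΣM about A: M_A − 15·sin67°·1 − 30·1.5 = 0 → M_A = 58.81 kN·m.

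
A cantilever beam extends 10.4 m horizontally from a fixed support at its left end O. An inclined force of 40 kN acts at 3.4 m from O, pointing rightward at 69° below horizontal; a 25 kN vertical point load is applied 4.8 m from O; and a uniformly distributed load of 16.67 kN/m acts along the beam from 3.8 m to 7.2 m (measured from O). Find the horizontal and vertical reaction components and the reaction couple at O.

Resultant of the distributed load: 16.67 × 3.4 = 56.678 kN at 5.5 m from O.
ΣF_x = 0: O_x + 40·cos69° = 0 → O_x = -14.33 kN.
ΣF_y = 0: O_y − 40·sin69° − 25 − 16.67·3.4 = 0 → O_y = 119.0 kN.
ΣM about O: M_O − 40·sin69°·3.4 − 25·4.8 − (16.67·3.4)·5.5 = 0 → M_O = 558.7 kN·m.

O_x = -14.33 kN, O_y = 119.0 kN, M_O = 558.7 kN·m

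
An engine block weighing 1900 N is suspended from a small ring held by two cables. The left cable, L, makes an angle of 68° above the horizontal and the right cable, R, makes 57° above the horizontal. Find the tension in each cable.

T_L = 1263 N, T_R = 868.9 N

ΣF_x = 0: −T_L·cos68° + T_R·cos57° = 0 → T_R = 0.687807·T_L.
ΣF_y = 0: T_L·sin68° + T_R·sin57° = 1900.
Substitute: T_L·(0.927184 + 0.687807·0.838671) = 1900 → T_L = 1263.27 ≈ 1263 N.
Then T_R = 0.687807 × 1263.27 = 868.9 N.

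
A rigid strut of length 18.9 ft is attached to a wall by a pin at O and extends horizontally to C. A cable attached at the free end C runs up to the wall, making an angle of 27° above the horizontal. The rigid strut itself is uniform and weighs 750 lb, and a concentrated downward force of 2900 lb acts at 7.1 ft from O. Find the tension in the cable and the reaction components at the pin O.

T = 3226 lb, O_x = 2874 lb, O_y = 2186 lb

ΣM about O: T·sin27°·18.9 − 750·9.45 − 2900·7.1 = 0 → T = 27677.5/(18.9·0.45399) = 3225.66 ≈ 3226 lb.
ΣF_x = 0: O_x − T·cos27° = 0 → O_x = 3225.66 × 0.891007 = 2874 lb.
ΣF_y = 0: O_y + T·sin27° − 750 − 2900 = 0 → O_y = 3650 − 3225.66 × 0.45399 = 2186 lb.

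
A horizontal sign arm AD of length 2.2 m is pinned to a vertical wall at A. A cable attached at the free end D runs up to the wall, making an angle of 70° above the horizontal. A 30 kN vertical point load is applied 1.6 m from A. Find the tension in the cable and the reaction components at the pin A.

T = 23.22 kN, A_x = 7.941 kN, A_y = 8.182 kN

ΣM about A: T·sin70°·2.2 − 30·1.6 = 0 → T = 48/(2.2·0.939693) = 23.2184 ≈ 23.22 kN.
ΣF_x = 0: A_x − T·cos70° = 0 → A_x = 23.2184 × 0.34202 = 7.941 kN.
ΣF_y = 0: A_y + T·sin70° − 30 = 0 → A_y = 30 − 23.2184 × 0.939693 = 8.182 kN.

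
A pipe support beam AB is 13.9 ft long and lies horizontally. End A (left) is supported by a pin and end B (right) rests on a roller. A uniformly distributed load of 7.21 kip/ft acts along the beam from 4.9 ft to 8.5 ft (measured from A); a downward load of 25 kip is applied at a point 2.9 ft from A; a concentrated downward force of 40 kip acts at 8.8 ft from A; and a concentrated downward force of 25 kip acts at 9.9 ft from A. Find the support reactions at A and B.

Resultant of the distributed load: 7.21 × 3.6 = 25.956 kip at 6.7 ft from A.
Taking moments about A: B_y·13.9 − (7.21·3.6)·6.7 − 25·2.9 − 40·8.8 − 25·9.9 = 0 → B_y = 845.9052/13.9 = 60.8565 ≈ 60.86 kip.
ΣF_y = 0: A_y + 60.8565 − 7.21·3.6 − 25 − 40 − 25 = 0 → A_y = 55.10 kip.
ΣF_x = 0: no horizontal applied forces, so A_x = 0.

A_x = 0, A_y = 55.10 kip, B_y = 60.86 kip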